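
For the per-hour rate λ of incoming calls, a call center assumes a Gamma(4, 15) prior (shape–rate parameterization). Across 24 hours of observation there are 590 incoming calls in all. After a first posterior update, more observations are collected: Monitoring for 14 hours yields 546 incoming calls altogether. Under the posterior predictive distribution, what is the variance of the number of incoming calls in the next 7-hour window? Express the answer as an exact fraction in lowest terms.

478800/2809

Total count 590 over total exposure 24 hours.
After the first batch: Gamma(4 + 590, 15 + 24) = Gamma(594, 39).
Total count 546 over total exposure 14 hours.
After the second batch: Gamma(594 + 546, 39 + 14) = Gamma(1140, 53).
The posterior predictive for a window of length T is Negative Binomial with variance T·α'·(β'+T)/β'² = 7·1140·60/2809 = 478800/2809.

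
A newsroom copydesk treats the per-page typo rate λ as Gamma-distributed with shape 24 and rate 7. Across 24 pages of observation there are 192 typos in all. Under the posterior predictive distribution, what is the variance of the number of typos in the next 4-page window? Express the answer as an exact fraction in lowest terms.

30240/961

Total count 192 over total exposure 24 pages.
Posterior: α' = 24 + 192 = 216, β' = 7 + 24 = 31.
The posterior predictive for a window of length T is Negative Binomial with variance T·α'·(β'+T)/β'² = 4·216·35/961 = 30240/961.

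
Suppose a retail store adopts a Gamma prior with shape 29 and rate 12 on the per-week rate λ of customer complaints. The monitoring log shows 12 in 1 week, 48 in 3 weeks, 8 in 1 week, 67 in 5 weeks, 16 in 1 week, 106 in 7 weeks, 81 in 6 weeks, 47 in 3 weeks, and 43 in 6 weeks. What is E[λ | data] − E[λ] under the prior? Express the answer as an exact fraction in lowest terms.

1393/180

Total count: 12 + 48 + 8 + 67 + 16 + 106 + 81 + 47 + 43 = 428.
Total exposure: 1 + 3 + 1 + 5 + 1 + 7 + 6 + 3 + 6 = 33 weeks.
The Gamma prior is conjugate for the Poisson rate, so λ | data ~ Gamma(29+428, 12+33) = Gamma(457, 45).
Posterior mean = 457/45 = 457/45; prior mean = 29/12 = 29/12. Difference = 457/45 − 29/12 = 1393/180.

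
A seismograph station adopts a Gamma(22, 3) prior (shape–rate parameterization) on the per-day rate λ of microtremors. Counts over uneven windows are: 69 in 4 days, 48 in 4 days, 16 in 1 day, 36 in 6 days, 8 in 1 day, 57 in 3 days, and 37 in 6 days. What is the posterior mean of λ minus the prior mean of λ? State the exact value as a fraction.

Total count: 69 + 48 + 16 + 36 + 8 + 57 + 37 = 271.
Total exposure: 4 + 4 + 1 + 6 + 1 + 3 + 6 = 25 days.
Conjugate update: add total count to the shape and total exposure to the rate, giving Gamma(293, 28).
Posterior mean = 293/28 = 293/28; prior mean = 22/3 = 22/3. Difference = 293/28 − 22/3 = 263/84.

263/84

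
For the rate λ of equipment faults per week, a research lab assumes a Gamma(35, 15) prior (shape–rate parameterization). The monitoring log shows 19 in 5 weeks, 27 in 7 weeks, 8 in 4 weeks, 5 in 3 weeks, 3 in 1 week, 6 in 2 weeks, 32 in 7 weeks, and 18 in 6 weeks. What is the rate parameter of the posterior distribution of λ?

Total count: 19 + 27 + 8 + 5 + 3 + 6 + 32 + 18 = 118.
Total exposure: 5 + 7 + 4 + 3 + 1 + 2 + 7 + 6 = 35 weeks.
The Gamma prior is conjugate for the Poisson rate, so λ | data ~ Gamma(35+118, 15+35) = Gamma(153, 50).

50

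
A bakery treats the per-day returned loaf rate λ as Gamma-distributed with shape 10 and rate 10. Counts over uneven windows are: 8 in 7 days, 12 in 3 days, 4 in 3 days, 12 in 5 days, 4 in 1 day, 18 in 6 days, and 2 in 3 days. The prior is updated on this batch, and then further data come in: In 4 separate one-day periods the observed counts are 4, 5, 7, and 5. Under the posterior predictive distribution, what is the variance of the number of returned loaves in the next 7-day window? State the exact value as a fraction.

Total count: 8 + 12 + 4 + 12 + 4 + 18 + 2 = 60.
Total exposure: 7 + 3 + 3 + 5 + 1 + 6 + 3 = 28 days.
After the first batch: Gamma(10 + 60, 10 + 28) = Gamma(70, 38).
Total count: 4 + 5 + 7 + 5 = 21.
Total exposure: 4 days.
After the second batch: Gamma(70 + 21, 38 + 4) = Gamma(91, 42).
The posterior predictive for a window of length T is Negative Binomial with variance T·α'·(β'+T)/β'² = 7·91·49/1764 = 637/36.

637/36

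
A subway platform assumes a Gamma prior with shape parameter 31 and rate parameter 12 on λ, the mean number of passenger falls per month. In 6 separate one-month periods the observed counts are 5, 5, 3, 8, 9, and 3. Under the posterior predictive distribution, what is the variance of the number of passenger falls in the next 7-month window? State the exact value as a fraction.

2800/81

Total count: 5 + 5 + 3 + 8 + 9 + 3 = 33.
Total exposure: 6 months.
Posterior: α' = 31 + 33 = 64, β' = 12 + 6 = 18.
The posterior predictive for a window of length T is Negative Binomial with variance T·α'·(β'+T)/β'² = 7·64·25/324 = 2800/81.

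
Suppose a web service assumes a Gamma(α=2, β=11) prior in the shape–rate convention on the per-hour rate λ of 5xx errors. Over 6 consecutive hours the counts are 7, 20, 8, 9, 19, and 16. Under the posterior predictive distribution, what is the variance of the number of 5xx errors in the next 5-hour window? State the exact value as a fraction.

8910/289

Total count: 7 + 20 + 8 + 9 + 19 + 16 = 79.
Total exposure: 6 hours.
Gamma(α, β) with Poisson data over total exposure Σt gives posterior Gamma(α+Σx, β+Σt) = Gamma(81, 17).
The posterior predictive for a window of length T is Negative Binomial with variance T·α'·(β'+T)/β'² = 5·81·22/289 = 8910/289.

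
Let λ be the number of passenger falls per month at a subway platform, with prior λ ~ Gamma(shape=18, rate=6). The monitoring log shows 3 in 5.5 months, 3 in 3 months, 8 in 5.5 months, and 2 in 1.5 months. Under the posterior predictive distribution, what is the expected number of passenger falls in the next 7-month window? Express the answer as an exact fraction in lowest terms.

Total count: 3 + 3 + 8 + 2 = 16.
Total exposure: 5.5 + 3 + 5.5 + 1.5 = 15.5 months.
Posterior: α' = 18 + 16 = 34, β' = 6 + 15.5 = 43/2.
Predictive mean over a 7-month window = T·E[λ|data] = 7·34/(43/2) = 476/43.

476/43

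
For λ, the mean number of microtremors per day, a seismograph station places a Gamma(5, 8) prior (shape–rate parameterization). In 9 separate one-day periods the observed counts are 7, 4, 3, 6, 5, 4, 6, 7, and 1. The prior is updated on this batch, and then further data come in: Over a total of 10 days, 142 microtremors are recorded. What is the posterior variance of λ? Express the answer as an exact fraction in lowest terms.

Total count: 7 + 4 + 3 + 6 + 5 + 4 + 6 + 7 + 1 = 43.
Total exposure: 9 days.
After the first batch: Gamma(5 + 43, 8 + 9) = Gamma(48, 17).
Total count 142 over total exposure 10 days.
After the second batch: Gamma(48 + 142, 17 + 10) = Gamma(190, 27).
Posterior variance = α'/β'² = 190/729.

190/729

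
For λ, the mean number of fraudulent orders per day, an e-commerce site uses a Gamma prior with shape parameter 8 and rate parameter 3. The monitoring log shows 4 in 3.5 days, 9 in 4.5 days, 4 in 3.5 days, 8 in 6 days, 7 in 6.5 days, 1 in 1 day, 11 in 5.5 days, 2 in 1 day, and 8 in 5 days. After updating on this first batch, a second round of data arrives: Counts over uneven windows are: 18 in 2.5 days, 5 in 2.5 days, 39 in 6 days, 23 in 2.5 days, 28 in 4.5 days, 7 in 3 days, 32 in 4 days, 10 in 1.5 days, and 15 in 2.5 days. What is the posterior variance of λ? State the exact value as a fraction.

956/18769

Total count: 4 + 9 + 4 + 8 + 7 + 1 + 11 + 2 + 8 = 54.
Total exposure: 3.5 + 4.5 + 3.5 + 6 + 6.5 + 1 + 5.5 + 1 + 5 = 36.5 days.
After the first batch: Gamma(8 + 54, 3 + 36.5) = Gamma(62, 79/2).
Total count: 18 + 5 + 39 + 23 + 28 + 7 + 32 + 10 + 15 = 177.
Total exposure: 2.5 + 2.5 + 6 + 2.5 + 4.5 + 3 + 4 + 1.5 + 2.5 = 29 days.
After the second batch: Gamma(62 + 177, 79/2 + 29) = Gamma(239, 137/2).
Posterior variance = α'/β'² = 239/(18769/4) = 956/18769.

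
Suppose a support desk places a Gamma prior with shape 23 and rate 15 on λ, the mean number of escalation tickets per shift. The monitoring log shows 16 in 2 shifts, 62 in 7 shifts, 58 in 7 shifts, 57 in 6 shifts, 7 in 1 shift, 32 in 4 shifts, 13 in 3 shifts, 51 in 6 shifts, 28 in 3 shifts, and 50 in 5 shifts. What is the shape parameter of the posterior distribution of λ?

397

Total count: 16 + 62 + 58 + 57 + 7 + 32 + 13 + 51 + 28 + 50 = 374.
Total exposure: 2 + 7 + 7 + 6 + 1 + 4 + 3 + 6 + 3 + 5 = 44 shifts.
Gamma(α, β) with Poisson data over total exposure Σt gives posterior Gamma(α+Σx, β+Σt) = Gamma(397, 59).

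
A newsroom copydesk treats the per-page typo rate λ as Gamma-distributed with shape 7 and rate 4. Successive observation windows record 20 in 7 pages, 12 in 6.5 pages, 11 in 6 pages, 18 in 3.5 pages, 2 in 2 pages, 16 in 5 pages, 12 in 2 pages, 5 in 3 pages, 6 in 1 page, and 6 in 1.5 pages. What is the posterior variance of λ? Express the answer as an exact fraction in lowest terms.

Total count: 20 + 12 + 11 + 18 + 2 + 16 + 12 + 5 + 6 + 6 = 108.
Total exposure: 7 + 6.5 + 6 + 3.5 + 2 + 5 + 2 + 3 + 1 + 1.5 = 37.5 pages.
The Gamma prior is conjugate for the Poisson rate, so λ | data ~ Gamma(7+108, 4+37.5) = Gamma(115, 83/2).
Posterior variance = α'/β'² = 115/(6889/4) = 460/6889.

460/6889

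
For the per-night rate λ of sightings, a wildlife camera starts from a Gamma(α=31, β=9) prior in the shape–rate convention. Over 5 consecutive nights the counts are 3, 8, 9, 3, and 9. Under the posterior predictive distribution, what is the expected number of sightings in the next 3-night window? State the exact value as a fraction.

Total count: 3 + 8 + 9 + 3 + 9 = 32.
Total exposure: 5 nights.
The Gamma prior is conjugate for the Poisson rate, so λ | data ~ Gamma(31+32, 9+5) = Gamma(63, 14).
Predictive mean over a 3-night window = T·E[λ|data] = 3·63/14 = 27/2.

27/2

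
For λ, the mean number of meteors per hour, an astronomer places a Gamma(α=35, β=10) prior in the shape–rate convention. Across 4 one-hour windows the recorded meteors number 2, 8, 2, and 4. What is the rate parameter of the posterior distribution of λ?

Total count: 2 + 8 + 2 + 4 = 16.
Total exposure: 4 hours.
By Gamma–Poisson conjugacy, the posterior is Gamma(α + Σx, β + Σt) = Gamma(35 + 16, 10 + 4) = Gamma(51, 14).

14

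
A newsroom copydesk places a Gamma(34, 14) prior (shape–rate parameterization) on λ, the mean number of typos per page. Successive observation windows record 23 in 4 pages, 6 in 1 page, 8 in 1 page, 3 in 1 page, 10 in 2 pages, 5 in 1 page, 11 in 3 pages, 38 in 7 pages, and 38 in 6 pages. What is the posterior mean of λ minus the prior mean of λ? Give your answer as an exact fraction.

Total count: 23 + 6 + 8 + 3 + 10 + 5 + 11 + 38 + 38 = 142.
Total exposure: 4 + 1 + 1 + 1 + 2 + 1 + 3 + 7 + 6 = 26 pages.
Posterior: α' = 34 + 142 = 176, β' = 14 + 26 = 40.
Posterior mean = 176/40 = 22/5; prior mean = 34/14 = 17/7. Difference = 22/5 − 17/7 = 69/35.

69/35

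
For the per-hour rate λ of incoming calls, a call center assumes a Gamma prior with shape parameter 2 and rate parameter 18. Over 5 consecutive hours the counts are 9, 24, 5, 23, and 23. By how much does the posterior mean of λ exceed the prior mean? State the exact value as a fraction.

751/207

Total count: 9 + 24 + 5 + 23 + 23 = 84.
Total exposure: 5 hours.
By Gamma–Poisson conjugacy, the posterior is Gamma(α + Σx, β + Σt) = Gamma(2 + 84, 18 + 5) = Gamma(86, 23).
Posterior mean = 86/23 = 86/23; prior mean = 2/18 = 1/9. Difference = 86/23 − 1/9 = 751/207.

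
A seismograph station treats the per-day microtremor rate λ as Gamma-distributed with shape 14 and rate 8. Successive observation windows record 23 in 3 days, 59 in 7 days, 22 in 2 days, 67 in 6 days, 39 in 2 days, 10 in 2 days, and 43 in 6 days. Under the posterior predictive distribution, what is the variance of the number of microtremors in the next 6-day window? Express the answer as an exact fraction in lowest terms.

1939/36

Total count: 23 + 59 + 22 + 67 + 39 + 10 + 43 = 263.
Total exposure: 3 + 7 + 2 + 6 + 2 + 2 + 6 = 28 days.
The Gamma prior is conjugate for the Poisson rate, so λ | data ~ Gamma(14+263, 8+28) = Gamma(277, 36).
The posterior predictive for a window of length T is Negative Binomial with variance T·α'·(β'+T)/β'² = 6·277·42/1296 = 1939/36.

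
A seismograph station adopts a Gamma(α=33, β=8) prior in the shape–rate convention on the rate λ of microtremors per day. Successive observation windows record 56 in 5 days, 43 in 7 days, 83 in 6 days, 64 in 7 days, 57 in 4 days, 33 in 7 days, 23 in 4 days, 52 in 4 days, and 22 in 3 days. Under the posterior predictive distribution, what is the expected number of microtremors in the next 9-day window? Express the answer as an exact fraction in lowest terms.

4194/55

Total count: 56 + 43 + 83 + 64 + 57 + 33 + 23 + 52 + 22 = 433.
Total exposure: 5 + 7 + 6 + 7 + 4 + 7 + 4 + 4 + 3 = 47 days.
Posterior: α' = 33 + 433 = 466, β' = 8 + 47 = 55.
Predictive mean over a 9-day window = T·E[λ|data] = 9·466/55 = 4194/55.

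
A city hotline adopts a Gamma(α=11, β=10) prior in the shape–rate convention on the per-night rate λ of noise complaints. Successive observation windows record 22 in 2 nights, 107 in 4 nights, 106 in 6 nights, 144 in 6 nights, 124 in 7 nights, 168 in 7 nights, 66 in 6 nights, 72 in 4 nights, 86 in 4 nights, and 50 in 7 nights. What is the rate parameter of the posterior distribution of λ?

63

Total count: 22 + 107 + 106 + 144 + 124 + 168 + 66 + 72 + 86 + 50 = 945.
Total exposure: 2 + 4 + 6 + 6 + 7 + 7 + 6 + 4 + 4 + 7 = 53 nights.
Posterior: α' = 11 + 945 = 956, β' = 10 + 53 = 63.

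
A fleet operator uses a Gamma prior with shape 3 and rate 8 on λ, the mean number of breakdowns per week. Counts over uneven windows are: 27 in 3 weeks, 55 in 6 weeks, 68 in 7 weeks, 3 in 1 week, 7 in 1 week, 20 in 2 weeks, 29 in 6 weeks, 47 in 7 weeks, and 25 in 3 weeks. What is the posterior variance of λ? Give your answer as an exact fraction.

Total count: 27 + 55 + 68 + 3 + 7 + 20 + 29 + 47 + 25 = 281.
Total exposure: 3 + 6 + 7 + 1 + 1 + 2 + 6 + 7 + 3 = 36 weeks.
Posterior: α' = 3 + 281 = 284, β' = 8 + 36 = 44.
Posterior variance = α'/β'² = 284/1936 = 71/484.

71/484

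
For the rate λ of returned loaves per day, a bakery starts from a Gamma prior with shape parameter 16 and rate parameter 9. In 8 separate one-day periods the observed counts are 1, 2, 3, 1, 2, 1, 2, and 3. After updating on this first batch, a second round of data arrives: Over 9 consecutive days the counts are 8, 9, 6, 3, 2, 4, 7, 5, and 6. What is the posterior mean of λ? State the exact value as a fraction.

Total count: 1 + 2 + 3 + 1 + 2 + 1 + 2 + 3 = 15.
Total exposure: 8 days.
After the first batch: Gamma(16 + 15, 9 + 8) = Gamma(31, 17).
Total count: 8 + 9 + 6 + 3 + 2 + 4 + 7 + 5 + 6 = 50.
Total exposure: 9 days.
After the second batch: Gamma(31 + 50, 17 + 9) = Gamma(81, 26).
Posterior mean = α'/β' = 81/26.

81/26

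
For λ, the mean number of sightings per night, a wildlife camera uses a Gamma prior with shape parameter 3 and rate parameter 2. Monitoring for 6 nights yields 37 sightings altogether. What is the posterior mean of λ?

5

Total count 37 over total exposure 6 nights.
Posterior: α' = 3 + 37 = 40, β' = 2 + 6 = 8.
Posterior mean = α'/β' = 40/8 = 5.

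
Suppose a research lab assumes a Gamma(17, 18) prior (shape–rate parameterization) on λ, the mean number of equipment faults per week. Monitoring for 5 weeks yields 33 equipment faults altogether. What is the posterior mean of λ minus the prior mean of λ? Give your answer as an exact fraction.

Total count 33 over total exposure 5 weeks.
Posterior: α' = 17 + 33 = 50, β' = 18 + 5 = 23.
Posterior mean = 50/23 = 50/23; prior mean = 17/18 = 17/18. Difference = 50/23 − 17/18 = 509/414.

509/414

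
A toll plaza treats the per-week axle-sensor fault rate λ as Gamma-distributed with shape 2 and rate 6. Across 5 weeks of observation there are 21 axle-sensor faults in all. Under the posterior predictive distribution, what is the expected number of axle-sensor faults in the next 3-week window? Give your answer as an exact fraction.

Total count 21 over total exposure 5 weeks.
The Gamma prior is conjugate for the Poisson rate, so λ | data ~ Gamma(2+21, 6+5) = Gamma(23, 11).
Predictive mean over a 3-week window = T·E[λ|data] = 3·23/11 = 69/11.

69/11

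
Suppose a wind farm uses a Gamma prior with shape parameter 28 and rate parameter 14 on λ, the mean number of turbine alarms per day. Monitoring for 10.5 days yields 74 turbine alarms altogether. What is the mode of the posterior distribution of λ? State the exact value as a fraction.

Total count 74 over total exposure 10.5 days.
Conjugate update: add total count to the shape and total exposure to the rate, giving Gamma(102, 49/2).
Posterior mode = (α'−1)/β' = 101/(49/2) = 202/49.

202/49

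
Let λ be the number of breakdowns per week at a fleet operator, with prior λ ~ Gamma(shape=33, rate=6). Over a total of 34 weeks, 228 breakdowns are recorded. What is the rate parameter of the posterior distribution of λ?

40

Total count 228 over total exposure 34 weeks.
Posterior: α' = 33 + 228 = 261, β' = 6 + 34 = 40.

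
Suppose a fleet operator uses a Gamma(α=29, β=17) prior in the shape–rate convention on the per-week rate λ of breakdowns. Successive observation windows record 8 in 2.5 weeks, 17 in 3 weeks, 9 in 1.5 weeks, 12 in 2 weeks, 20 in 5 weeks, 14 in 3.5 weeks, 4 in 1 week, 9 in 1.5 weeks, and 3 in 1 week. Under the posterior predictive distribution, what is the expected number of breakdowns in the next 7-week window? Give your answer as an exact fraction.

875/38

Total count: 8 + 17 + 9 + 12 + 20 + 14 + 4 + 9 + 3 = 96.
Total exposure: 2.5 + 3 + 1.5 + 2 + 5 + 3.5 + 1 + 1.5 + 1 = 21 weeks.
Posterior: α' = 29 + 96 = 125, β' = 17 + 21 = 38.
Predictive mean over a 7-week window = T·E[λ|data] = 7·125/38 = 875/38.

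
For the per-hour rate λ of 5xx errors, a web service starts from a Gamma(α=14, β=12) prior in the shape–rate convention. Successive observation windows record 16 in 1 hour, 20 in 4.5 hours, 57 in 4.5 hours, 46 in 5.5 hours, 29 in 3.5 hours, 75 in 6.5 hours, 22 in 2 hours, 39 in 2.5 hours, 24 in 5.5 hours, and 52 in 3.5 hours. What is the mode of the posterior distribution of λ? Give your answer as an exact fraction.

Total count: 16 + 20 + 57 + 46 + 29 + 75 + 22 + 39 + 24 + 52 = 380.
Total exposure: 1 + 4.5 + 4.5 + 5.5 + 3.5 + 6.5 + 2 + 2.5 + 5.5 + 3.5 = 39 hours.
Posterior: α' = 14 + 380 = 394, β' = 12 + 39 = 51.
Posterior mode = (α'−1)/β' = 393/51 = 131/17.

131/17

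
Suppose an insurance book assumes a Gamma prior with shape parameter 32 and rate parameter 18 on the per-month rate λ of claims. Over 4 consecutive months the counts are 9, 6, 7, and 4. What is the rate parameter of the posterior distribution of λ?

22

Total count: 9 + 6 + 7 + 4 = 26.
Total exposure: 4 months.
By Gamma–Poisson conjugacy, the posterior is Gamma(α + Σx, β + Σt) = Gamma(32 + 26, 18 + 4) = Gamma(58, 22).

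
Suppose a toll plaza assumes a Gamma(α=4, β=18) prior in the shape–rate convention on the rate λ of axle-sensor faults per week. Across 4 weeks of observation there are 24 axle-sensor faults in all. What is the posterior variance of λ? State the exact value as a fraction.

7/121

Total count 24 over total exposure 4 weeks.
Posterior: α' = 4 + 24 = 28, β' = 18 + 4 = 22.
Posterior variance = α'/β'² = 28/484 = 7/121.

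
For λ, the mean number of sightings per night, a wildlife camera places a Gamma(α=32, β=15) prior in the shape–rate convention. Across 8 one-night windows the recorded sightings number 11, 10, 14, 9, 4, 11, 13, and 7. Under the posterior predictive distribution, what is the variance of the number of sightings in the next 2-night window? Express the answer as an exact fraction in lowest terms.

Total count: 11 + 10 + 14 + 9 + 4 + 11 + 13 + 7 = 79.
Total exposure: 8 nights.
Gamma(α, β) with Poisson data over total exposure Σt gives posterior Gamma(α+Σx, β+Σt) = Gamma(111, 23).
The posterior predictive for a window of length T is Negative Binomial with variance T·α'·(β'+T)/β'² = 2·111·25/529 = 5550/529.

5550/529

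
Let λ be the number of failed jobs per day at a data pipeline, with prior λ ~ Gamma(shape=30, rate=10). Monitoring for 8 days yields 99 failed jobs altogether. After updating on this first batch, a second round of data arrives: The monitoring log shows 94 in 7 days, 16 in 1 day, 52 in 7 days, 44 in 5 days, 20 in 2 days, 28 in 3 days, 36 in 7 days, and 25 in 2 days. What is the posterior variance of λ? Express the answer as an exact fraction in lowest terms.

Total count 99 over total exposure 8 days.
After the first batch: Gamma(30 + 99, 10 + 8) = Gamma(129, 18).
Total count: 94 + 16 + 52 + 44 + 20 + 28 + 36 + 25 = 315.
Total exposure: 7 + 1 + 7 + 5 + 2 + 3 + 7 + 2 = 34 days.
After the second batch: Gamma(129 + 315, 18 + 34) = Gamma(444, 52).
Posterior variance = α'/β'² = 444/2704 = 111/676.

111/676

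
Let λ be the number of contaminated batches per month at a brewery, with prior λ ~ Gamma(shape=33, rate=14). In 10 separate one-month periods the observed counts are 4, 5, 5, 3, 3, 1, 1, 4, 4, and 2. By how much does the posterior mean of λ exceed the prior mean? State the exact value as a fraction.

Total count: 4 + 5 + 5 + 3 + 3 + 1 + 1 + 4 + 4 + 2 = 32.
Total exposure: 10 months.
Posterior: α' = 33 + 32 = 65, β' = 14 + 10 = 24.
Posterior mean = 65/24 = 65/24; prior mean = 33/14 = 33/14. Difference = 65/24 − 33/14 = 59/168.

59/168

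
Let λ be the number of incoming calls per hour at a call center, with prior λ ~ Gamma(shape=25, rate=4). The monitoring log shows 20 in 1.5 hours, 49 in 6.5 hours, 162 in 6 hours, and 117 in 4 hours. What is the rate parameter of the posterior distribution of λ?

22

Total count: 20 + 49 + 162 + 117 = 348.
Total exposure: 1.5 + 6.5 + 6 + 4 = 18 hours.
By Gamma–Poisson conjugacy, the posterior is Gamma(α + Σx, β + Σt) = Gamma(25 + 348, 4 + 18) = Gamma(373, 22).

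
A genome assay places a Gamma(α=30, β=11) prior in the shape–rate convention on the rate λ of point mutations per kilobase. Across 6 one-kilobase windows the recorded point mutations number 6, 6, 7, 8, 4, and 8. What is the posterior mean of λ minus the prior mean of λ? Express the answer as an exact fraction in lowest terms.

249/187

Total count: 6 + 6 + 7 + 8 + 4 + 8 = 39.
Total exposure: 6 kilobases.
The Gamma prior is conjugate for the Poisson rate, so λ | data ~ Gamma(30+39, 11+6) = Gamma(69, 17).
Posterior mean = 69/17 = 69/17; prior mean = 30/11 = 30/11. Difference = 69/17 − 30/11 = 249/187.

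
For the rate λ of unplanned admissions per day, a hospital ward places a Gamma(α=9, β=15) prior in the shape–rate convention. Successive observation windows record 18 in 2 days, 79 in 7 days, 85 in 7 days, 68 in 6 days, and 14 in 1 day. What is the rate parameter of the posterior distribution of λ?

Total count: 18 + 79 + 85 + 68 + 14 = 264.
Total exposure: 2 + 7 + 7 + 6 + 1 = 23 days.
By Gamma–Poisson conjugacy, the posterior is Gamma(α + Σx, β + Σt) = Gamma(9 + 264, 15 + 23) = Gamma(273, 38).

38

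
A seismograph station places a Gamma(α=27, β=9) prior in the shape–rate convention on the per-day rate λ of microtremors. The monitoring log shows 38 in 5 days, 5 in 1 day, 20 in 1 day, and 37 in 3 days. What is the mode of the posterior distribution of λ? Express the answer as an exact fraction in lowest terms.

Total count: 38 + 5 + 20 + 37 = 100.
Total exposure: 5 + 1 + 1 + 3 = 10 days.
Gamma(α, β) with Poisson data over total exposure Σt gives posterior Gamma(α+Σx, β+Σt) = Gamma(127, 19).
Posterior mode = (α'−1)/β' = 126/19.

126/19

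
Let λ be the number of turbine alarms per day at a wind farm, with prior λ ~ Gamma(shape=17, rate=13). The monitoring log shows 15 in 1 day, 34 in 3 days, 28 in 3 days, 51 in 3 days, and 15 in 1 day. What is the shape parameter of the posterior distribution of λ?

Total count: 15 + 34 + 28 + 51 + 15 = 143.
Total exposure: 1 + 3 + 3 + 3 + 1 = 11 days.
By Gamma–Poisson conjugacy, the posterior is Gamma(α + Σx, β + Σt) = Gamma(17 + 143, 13 + 11) = Gamma(160, 24).

160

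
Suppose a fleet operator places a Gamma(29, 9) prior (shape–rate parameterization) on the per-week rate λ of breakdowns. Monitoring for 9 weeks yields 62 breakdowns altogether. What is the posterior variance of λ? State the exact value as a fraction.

91/324

Total count 62 over total exposure 9 weeks.
By Gamma–Poisson conjugacy, the posterior is Gamma(α + Σx, β + Σt) = Gamma(29 + 62, 9 + 9) = Gamma(91, 18).
Posterior variance = α'/β'² = 91/324.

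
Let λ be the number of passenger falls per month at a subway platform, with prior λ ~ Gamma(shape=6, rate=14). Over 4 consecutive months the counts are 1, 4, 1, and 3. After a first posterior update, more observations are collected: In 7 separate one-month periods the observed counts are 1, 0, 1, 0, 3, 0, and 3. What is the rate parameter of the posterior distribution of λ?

25

Total count: 1 + 4 + 1 + 3 = 9.
Total exposure: 4 months.
After the first batch: Gamma(6 + 9, 14 + 4) = Gamma(15, 18).
Total count: 1 + 0 + 1 + 0 + 3 + 0 + 3 = 8.
Total exposure: 7 months.
After the second batch: Gamma(15 + 8, 18 + 7) = Gamma(23, 25).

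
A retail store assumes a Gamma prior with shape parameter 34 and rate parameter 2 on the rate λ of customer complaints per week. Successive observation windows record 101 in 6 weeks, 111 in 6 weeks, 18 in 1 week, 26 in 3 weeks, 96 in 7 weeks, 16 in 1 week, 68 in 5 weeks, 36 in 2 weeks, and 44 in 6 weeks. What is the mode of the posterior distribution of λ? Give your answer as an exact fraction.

183/13

Total count: 101 + 111 + 18 + 26 + 96 + 16 + 68 + 36 + 44 = 516.
Total exposure: 6 + 6 + 1 + 3 + 7 + 1 + 5 + 2 + 6 = 37 weeks.
By Gamma–Poisson conjugacy, the posterior is Gamma(α + Σx, β + Σt) = Gamma(34 + 516, 2 + 37) = Gamma(550, 39).
Posterior mode = (α'−1)/β' = 549/39 = 183/13.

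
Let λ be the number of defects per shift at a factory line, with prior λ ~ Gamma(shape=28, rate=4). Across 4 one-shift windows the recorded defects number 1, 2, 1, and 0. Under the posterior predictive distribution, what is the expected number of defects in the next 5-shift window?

20

Total count: 1 + 2 + 1 + 0 = 4.
Total exposure: 4 shifts.
Conjugate update: add total count to the shape and total exposure to the rate, giving Gamma(32, 8).
Predictive mean over a 5-shift window = T·E[λ|data] = 5·32/8 = 20.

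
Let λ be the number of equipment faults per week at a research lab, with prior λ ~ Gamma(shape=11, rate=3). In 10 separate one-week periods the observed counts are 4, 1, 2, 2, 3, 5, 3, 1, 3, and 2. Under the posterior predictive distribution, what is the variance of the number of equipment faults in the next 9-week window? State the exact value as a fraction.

Total count: 4 + 1 + 2 + 2 + 3 + 5 + 3 + 1 + 3 + 2 = 26.
Total exposure: 10 weeks.
By Gamma–Poisson conjugacy, the posterior is Gamma(α + Σx, β + Σt) = Gamma(11 + 26, 3 + 10) = Gamma(37, 13).
The posterior predictive for a window of length T is Negative Binomial with variance T·α'·(β'+T)/β'² = 9·37·22/169 = 7326/169.

7326/169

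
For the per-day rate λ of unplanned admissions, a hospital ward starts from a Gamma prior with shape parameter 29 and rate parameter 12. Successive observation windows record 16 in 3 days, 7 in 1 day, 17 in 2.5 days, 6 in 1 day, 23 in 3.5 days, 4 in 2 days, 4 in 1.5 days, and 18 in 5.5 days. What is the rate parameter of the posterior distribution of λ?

32

Total count: 16 + 7 + 17 + 6 + 23 + 4 + 4 + 18 = 95.
Total exposure: 3 + 1 + 2.5 + 1 + 3.5 + 2 + 1.5 + 5.5 = 20 days.
The Gamma prior is conjugate for the Poisson rate, so λ | data ~ Gamma(29+95, 12+20) = Gamma(124, 32).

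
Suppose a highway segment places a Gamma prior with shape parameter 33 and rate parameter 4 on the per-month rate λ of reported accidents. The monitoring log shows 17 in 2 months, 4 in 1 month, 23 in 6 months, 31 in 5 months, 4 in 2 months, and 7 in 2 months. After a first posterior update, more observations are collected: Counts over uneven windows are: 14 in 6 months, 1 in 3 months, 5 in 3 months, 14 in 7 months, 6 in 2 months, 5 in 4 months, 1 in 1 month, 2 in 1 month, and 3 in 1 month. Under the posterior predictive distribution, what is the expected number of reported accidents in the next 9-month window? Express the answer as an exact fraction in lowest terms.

153/5

Total count: 17 + 4 + 23 + 31 + 4 + 7 = 86.
Total exposure: 2 + 1 + 6 + 5 + 2 + 2 = 18 months.
After the first batch: Gamma(33 + 86, 4 + 18) = Gamma(119, 22).
Total count: 14 + 1 + 5 + 14 + 6 + 5 + 1 + 2 + 3 = 51.
Total exposure: 6 + 3 + 3 + 7 + 2 + 4 + 1 + 1 + 1 = 28 months.
After the second batch: Gamma(119 + 51, 22 + 28) = Gamma(170, 50).
Predictive mean over a 9-month window = T·E[λ|data] = 9·170/50 = 153/5.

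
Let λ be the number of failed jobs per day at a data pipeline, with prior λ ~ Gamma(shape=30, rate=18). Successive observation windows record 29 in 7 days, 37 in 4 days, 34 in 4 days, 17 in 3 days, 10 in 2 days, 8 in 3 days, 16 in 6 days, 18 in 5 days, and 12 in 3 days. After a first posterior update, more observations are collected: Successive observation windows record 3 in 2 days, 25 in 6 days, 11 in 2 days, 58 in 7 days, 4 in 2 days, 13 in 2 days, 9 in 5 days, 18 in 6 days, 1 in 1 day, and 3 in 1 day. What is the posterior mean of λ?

Total count: 29 + 37 + 34 + 17 + 10 + 8 + 16 + 18 + 12 = 181.
Total exposure: 7 + 4 + 4 + 3 + 2 + 3 + 6 + 5 + 3 = 37 days.
After the first batch: Gamma(30 + 181, 18 + 37) = Gamma(211, 55).
Total count: 3 + 25 + 11 + 58 + 4 + 13 + 9 + 18 + 1 + 3 = 145.
Total exposure: 2 + 6 + 2 + 7 + 2 + 2 + 5 + 6 + 1 + 1 = 34 days.
After the second batch: Gamma(211 + 145, 55 + 34) = Gamma(356, 89).
Posterior mean = α'/β' = 356/89 = 4.

4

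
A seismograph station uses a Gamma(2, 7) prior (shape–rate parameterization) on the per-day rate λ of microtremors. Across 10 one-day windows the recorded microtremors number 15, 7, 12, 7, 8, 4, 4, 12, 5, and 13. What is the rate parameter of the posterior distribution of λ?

17

Total count: 15 + 7 + 12 + 7 + 8 + 4 + 4 + 12 + 5 + 13 = 87.
Total exposure: 10 days.
Posterior: α' = 2 + 87 = 89, β' = 7 + 10 = 17.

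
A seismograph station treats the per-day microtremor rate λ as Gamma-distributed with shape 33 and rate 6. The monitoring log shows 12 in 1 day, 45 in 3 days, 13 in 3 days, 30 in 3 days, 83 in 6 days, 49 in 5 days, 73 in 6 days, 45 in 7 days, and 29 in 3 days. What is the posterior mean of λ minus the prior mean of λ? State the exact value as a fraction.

Total count: 12 + 45 + 13 + 30 + 83 + 49 + 73 + 45 + 29 = 379.
Total exposure: 1 + 3 + 3 + 3 + 6 + 5 + 6 + 7 + 3 = 37 days.
By Gamma–Poisson conjugacy, the posterior is Gamma(α + Σx, β + Σt) = Gamma(33 + 379, 6 + 37) = Gamma(412, 43).
Posterior mean = 412/43 = 412/43; prior mean = 33/6 = 11/2. Difference = 412/43 − 11/2 = 351/86.

351/86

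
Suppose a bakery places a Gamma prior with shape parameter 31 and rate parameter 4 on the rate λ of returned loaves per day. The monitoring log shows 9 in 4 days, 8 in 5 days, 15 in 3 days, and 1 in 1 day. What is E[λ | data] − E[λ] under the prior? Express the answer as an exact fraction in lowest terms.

Total count: 9 + 8 + 15 + 1 = 33.
Total exposure: 4 + 5 + 3 + 1 = 13 days.
Conjugate update: add total count to the shape and total exposure to the rate, giving Gamma(64, 17).
Posterior mean = 64/17 = 64/17; prior mean = 31/4 = 31/4. Difference = 64/17 − 31/4 = -271/68.

-271/68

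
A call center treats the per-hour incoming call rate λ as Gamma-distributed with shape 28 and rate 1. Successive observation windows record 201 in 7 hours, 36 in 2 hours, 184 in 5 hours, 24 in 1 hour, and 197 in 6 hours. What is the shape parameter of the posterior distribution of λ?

670

Total count: 201 + 36 + 184 + 24 + 197 = 642.
Total exposure: 7 + 2 + 5 + 1 + 6 = 21 hours.
By Gamma–Poisson conjugacy, the posterior is Gamma(α + Σx, β + Σt) = Gamma(28 + 642, 1 + 21) = Gamma(670, 22).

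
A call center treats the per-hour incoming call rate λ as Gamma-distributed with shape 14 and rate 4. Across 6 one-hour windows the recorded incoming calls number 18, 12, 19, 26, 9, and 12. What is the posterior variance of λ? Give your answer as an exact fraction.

11/10

Total count: 18 + 12 + 19 + 26 + 9 + 12 = 96.
Total exposure: 6 hours.
Conjugate update: add total count to the shape and total exposure to the rate, giving Gamma(110, 10).
Posterior variance = α'/β'² = 110/100 = 11/10.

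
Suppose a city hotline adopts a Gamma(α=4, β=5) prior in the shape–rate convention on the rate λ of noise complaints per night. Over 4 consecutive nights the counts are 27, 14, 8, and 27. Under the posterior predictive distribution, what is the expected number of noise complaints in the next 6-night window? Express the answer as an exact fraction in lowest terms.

160/3

Total count: 27 + 14 + 8 + 27 = 76.
Total exposure: 4 nights.
Posterior: α' = 4 + 76 = 80, β' = 5 + 4 = 9.
Predictive mean over a 6-night window = T·E[λ|data] = 6·80/9 = 160/3.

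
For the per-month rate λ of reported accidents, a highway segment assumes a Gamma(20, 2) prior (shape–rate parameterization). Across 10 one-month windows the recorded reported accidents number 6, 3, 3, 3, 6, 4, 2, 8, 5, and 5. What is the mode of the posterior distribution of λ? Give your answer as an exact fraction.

Total count: 6 + 3 + 3 + 3 + 6 + 4 + 2 + 8 + 5 + 5 = 45.
Total exposure: 10 months.
Gamma(α, β) with Poisson data over total exposure Σt gives posterior Gamma(α+Σx, β+Σt) = Gamma(65, 12).
Posterior mode = (α'−1)/β' = 64/12 = 16/3.

16/3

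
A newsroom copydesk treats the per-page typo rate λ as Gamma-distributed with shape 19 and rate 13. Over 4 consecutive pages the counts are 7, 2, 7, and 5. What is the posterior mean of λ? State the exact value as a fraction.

40/17

Total count: 7 + 2 + 7 + 5 = 21.
Total exposure: 4 pages.
The Gamma prior is conjugate for the Poisson rate, so λ | data ~ Gamma(19+21, 13+4) = Gamma(40, 17).
Posterior mean = α'/β' = 40/17.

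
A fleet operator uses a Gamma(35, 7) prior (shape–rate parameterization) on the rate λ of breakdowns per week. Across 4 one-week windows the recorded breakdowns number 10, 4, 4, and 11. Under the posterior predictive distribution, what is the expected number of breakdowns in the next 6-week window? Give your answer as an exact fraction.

Total count: 10 + 4 + 4 + 11 = 29.
Total exposure: 4 weeks.
Posterior: α' = 35 + 29 = 64, β' = 7 + 4 = 11.
Predictive mean over a 6-week window = T·E[λ|data] = 6·64/11 = 384/11.

384/11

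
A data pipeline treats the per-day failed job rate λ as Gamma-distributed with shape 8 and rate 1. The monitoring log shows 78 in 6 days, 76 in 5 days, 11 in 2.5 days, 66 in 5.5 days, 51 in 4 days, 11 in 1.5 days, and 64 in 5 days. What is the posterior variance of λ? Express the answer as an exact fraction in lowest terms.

Total count: 78 + 76 + 11 + 66 + 51 + 11 + 64 = 357.
Total exposure: 6 + 5 + 2.5 + 5.5 + 4 + 1.5 + 5 = 29.5 days.
By Gamma–Poisson conjugacy, the posterior is Gamma(α + Σx, β + Σt) = Gamma(8 + 357, 1 + 29.5) = Gamma(365, 61/2).
Posterior variance = α'/β'² = 365/(3721/4) = 1460/3721.

1460/3721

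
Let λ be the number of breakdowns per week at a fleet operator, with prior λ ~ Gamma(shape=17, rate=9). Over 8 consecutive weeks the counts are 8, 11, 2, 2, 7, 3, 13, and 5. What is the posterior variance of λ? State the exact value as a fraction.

Total count: 8 + 11 + 2 + 2 + 7 + 3 + 13 + 5 = 51.
Total exposure: 8 weeks.
By Gamma–Poisson conjugacy, the posterior is Gamma(α + Σx, β + Σt) = Gamma(17 + 51, 9 + 8) = Gamma(68, 17).
Posterior variance = α'/β'² = 68/289 = 4/17.

4/17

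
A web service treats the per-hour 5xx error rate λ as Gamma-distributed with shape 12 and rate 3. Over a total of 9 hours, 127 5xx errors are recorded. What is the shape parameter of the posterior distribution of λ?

Total count 127 over total exposure 9 hours.
Conjugate update: add total count to the shape and total exposure to the rate, giving Gamma(139, 12).

139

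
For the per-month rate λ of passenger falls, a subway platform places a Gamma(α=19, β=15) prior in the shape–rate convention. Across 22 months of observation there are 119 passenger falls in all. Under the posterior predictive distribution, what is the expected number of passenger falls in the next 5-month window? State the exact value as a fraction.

690/37

Total count 119 over total exposure 22 months.
Gamma(α, β) with Poisson data over total exposure Σt gives posterior Gamma(α+Σx, β+Σt) = Gamma(138, 37).
Predictive mean over a 5-month window = T·E[λ|data] = 5·138/37 = 690/37.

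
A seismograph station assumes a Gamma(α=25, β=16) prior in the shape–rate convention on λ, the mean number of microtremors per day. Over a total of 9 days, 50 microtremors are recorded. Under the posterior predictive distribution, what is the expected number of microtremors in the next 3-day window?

Total count 50 over total exposure 9 days.
Posterior: α' = 25 + 50 = 75, β' = 16 + 9 = 25.
Predictive mean over a 3-day window = T·E[λ|data] = 3·75/25 = 9.

9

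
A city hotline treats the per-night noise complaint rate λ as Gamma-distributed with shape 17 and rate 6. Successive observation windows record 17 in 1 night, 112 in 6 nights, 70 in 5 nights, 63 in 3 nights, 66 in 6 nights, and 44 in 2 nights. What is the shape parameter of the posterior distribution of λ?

Total count: 17 + 112 + 70 + 63 + 66 + 44 = 372.
Total exposure: 1 + 6 + 5 + 3 + 6 + 2 = 23 nights.
The Gamma prior is conjugate for the Poisson rate, so λ | data ~ Gamma(17+372, 6+23) = Gamma(389, 29).

389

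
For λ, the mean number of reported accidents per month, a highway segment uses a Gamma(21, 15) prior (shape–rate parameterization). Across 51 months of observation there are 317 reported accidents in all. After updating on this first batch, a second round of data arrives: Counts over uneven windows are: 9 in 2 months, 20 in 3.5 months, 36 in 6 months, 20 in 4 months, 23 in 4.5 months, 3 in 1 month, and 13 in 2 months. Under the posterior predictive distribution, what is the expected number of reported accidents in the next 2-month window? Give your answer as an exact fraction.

Total count 317 over total exposure 51 months.
After the first batch: Gamma(21 + 317, 15 + 51) = Gamma(338, 66).
Total count: 9 + 20 + 36 + 20 + 23 + 3 + 13 = 124.
Total exposure: 2 + 3.5 + 6 + 4 + 4.5 + 1 + 2 = 23 months.
After the second batch: Gamma(338 + 124, 66 + 23) = Gamma(462, 89).
Predictive mean over a 2-month window = T·E[λ|data] = 2·462/89 = 924/89.

924/89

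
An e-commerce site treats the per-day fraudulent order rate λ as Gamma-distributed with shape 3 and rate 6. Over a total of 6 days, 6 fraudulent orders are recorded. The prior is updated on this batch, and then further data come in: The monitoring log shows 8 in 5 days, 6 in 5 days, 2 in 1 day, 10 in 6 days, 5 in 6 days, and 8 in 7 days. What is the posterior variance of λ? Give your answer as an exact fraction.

4/147

Total count 6 over total exposure 6 days.
After the first batch: Gamma(3 + 6, 6 + 6) = Gamma(9, 12).
Total count: 8 + 6 + 2 + 10 + 5 + 8 = 39.
Total exposure: 5 + 5 + 1 + 6 + 6 + 7 = 30 days.
After the second batch: Gamma(9 + 39, 12 + 30) = Gamma(48, 42).
Posterior variance = α'/β'² = 48/1764 = 4/147.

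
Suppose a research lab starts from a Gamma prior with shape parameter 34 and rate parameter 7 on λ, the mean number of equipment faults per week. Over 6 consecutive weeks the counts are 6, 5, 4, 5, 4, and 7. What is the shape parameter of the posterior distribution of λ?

Total count: 6 + 5 + 4 + 5 + 4 + 7 = 31.
Total exposure: 6 weeks.
The Gamma prior is conjugate for the Poisson rate, so λ | data ~ Gamma(34+31, 7+6) = Gamma(65, 13).

65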